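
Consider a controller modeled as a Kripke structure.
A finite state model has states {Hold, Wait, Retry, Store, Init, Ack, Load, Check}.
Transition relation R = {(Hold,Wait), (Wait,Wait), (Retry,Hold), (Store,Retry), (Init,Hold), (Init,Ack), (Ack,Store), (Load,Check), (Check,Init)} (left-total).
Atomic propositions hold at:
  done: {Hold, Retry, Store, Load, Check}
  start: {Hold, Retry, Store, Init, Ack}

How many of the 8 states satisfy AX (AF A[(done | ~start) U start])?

6

Sat(~start) = {Wait, Load, Check}
Sat(done | ~start) = {Hold, Wait, Retry, Store, Load, Check}
A[(done | ~start) U start]: least fixpoint, start Z0 = Sat(start) = {Hold, Retry, Store, Init, Ack}, add states in Sat(done | ~start) with every successor in Z. Z1 = {Hold, Retry, Store, Init, Ack, Check}; Z2 = {Hold, Retry, Store, Init, Ack, Load, Check}; fixed.
Sat(A[(done | ~start) U start]) = {Hold, Retry, Store, Init, Ack, Load, Check}
AF A[(done | ~start) U start]: least fixpoint, start Z0 = {Hold, Retry, Store, Init, Ack, Load, Check}, add states with every successor in Z. Already a fixed point.
Sat(AF A[(done | ~start) U start]) = {Hold, Retry, Store, Init, Ack, Load, Check}
Sat(AX (AF A[(done | ~start) U start])) = {s : every successor in {Hold, Retry, Store, Init, Ack, Load, Check}} = {Retry, Store, Init, Ack, Load, Check}
|Sat(AX (AF A[(done | ~start) U start]))| = |{Retry, Store, Init, Ack, Load, Check}| = 6.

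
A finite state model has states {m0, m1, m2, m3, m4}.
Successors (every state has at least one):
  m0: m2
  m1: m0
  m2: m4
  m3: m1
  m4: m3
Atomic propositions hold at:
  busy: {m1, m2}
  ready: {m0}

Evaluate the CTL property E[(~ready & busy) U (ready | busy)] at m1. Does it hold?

Yes

Sat(~ready) = {m1, m2, m3, m4}
Sat(~ready & busy) = {m1, m2}
Sat(ready | busy) = {m0, m1, m2}
E[(~ready & busy) U (ready | busy)]: least fixpoint, start Z0 = Sat((ready | busy)) = {m0, m1, m2}, add states in Sat(~ready & busy) with some successor in Z. Already a fixed point.
Sat(E[(~ready & busy) U (ready | busy)]) = {m0, m1, m2}
m1 ∈ Sat(E[(~ready & busy) U (ready | busy)]) = {m0, m1, m2}, so the formula holds at m1.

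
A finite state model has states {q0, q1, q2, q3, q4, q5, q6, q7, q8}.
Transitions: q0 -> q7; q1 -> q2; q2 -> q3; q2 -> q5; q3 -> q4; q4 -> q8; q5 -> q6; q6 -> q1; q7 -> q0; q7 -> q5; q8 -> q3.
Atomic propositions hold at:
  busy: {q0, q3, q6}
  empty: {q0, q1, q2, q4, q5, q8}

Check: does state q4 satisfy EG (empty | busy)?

Yes

Sat(empty | busy) = {q0, q1, q2, q3, q4, q5, q6, q8}
EG (empty | busy): greatest fixpoint, start Z0 = {q0, q1, q2, q3, q4, q5, q6, q8}, keep only states in Sat with some successor in Z. Z1 = {q1, q2, q3, q4, q5, q6, q8}; fixed.
Sat(EG (empty | busy)) = {q1, q2, q3, q4, q5, q6, q8}
q4 ∈ Sat(EG (empty | busy)) = {q1, q2, q3, q4, q5, q6, q8}, so the formula holds at q4.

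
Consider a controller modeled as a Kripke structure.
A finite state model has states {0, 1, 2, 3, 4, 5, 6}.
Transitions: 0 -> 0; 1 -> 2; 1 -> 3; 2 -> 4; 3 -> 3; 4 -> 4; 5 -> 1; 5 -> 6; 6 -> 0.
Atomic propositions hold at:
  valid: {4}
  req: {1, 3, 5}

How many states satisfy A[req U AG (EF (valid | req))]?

Sat(valid | req) = {1, 3, 4, 5}
EF (valid | req): least fixpoint, start Z0 = {1, 3, 4, 5}, add states with some successor in Z. Z1 = {1, 2, 3, 4, 5}; fixed.
Sat(EF (valid | req)) = {1, 2, 3, 4, 5}
AG (EF (valid | req)): greatest fixpoint, start Z0 = {1, 2, 3, 4, 5}, keep only states in Sat with every successor in Z. Z1 = {1, 2, 3, 4}; fixed.
Sat(AG (EF (valid | req))) = {1, 2, 3, 4}
A[req U AG (EF (valid | req))]: least fixpoint, start Z0 = Sat(AG (EF (valid | req))) = {1, 2, 3, 4}, add states in Sat(req) with every successor in Z. Already a fixed point.
Sat(A[req U AG (EF (valid | req))]) = {1, 2, 3, 4}
|Sat(A[req U AG (EF (valid | req))])| = |{1, 2, 3, 4}| = 4.

4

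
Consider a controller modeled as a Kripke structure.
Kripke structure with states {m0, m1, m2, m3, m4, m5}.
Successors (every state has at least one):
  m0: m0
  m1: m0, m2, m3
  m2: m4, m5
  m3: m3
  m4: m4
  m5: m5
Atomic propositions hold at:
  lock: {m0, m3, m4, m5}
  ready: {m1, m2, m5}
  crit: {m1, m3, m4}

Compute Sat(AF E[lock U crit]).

{m1, m3, m4}

E[lock U crit]: least fixpoint, start Z0 = Sat(crit) = {m1, m3, m4}, add states in Sat(lock) with some successor in Z. Already a fixed point.
Sat(E[lock U crit]) = {m1, m3, m4}
AF E[lock U crit]: least fixpoint, start Z0 = {m1, m3, m4}, add states with every successor in Z. Already a fixed point.
Sat(AF E[lock U crit]) = {m1, m3, m4}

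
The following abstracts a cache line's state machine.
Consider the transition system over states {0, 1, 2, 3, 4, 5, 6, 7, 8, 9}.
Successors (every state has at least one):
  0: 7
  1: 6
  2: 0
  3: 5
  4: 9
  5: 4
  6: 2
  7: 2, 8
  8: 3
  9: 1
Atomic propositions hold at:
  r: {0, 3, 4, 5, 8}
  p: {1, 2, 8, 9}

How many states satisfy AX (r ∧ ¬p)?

Sat(¬p) = {0, 3, 4, 5, 6, 7}
Sat(r ∧ ¬p) = {0, 3, 4, 5}
Sat(AX (r ∧ ¬p)) = {s : every successor in {0, 3, 4, 5}} = {2, 3, 5, 8}
|Sat(AX (r ∧ ¬p))| = |{2, 3, 5, 8}| = 4.

4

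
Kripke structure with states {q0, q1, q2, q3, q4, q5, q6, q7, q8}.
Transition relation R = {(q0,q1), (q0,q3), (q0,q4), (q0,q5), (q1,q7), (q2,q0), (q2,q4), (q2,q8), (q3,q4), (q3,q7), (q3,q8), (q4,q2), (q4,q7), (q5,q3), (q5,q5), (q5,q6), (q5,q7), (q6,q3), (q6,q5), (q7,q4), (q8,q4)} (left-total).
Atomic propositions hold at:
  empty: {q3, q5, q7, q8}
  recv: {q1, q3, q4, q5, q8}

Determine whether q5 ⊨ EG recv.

Yes

EG recv: greatest fixpoint, start Z0 = {q1, q3, q4, q5, q8}, keep only states in Sat with some successor in Z. Z1 = {q3, q5, q8}; Z2 = {q3, q5}; Z3 = {q5}; fixed.
Sat(EG recv) = {q5}
q5 ∈ Sat(EG recv) = {q5}, so the formula holds at q5.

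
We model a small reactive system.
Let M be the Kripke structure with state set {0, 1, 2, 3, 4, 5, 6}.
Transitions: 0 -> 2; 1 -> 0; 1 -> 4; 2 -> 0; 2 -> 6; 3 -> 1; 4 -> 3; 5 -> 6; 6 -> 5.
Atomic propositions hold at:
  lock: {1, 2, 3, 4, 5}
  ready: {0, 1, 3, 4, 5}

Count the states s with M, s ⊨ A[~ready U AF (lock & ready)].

5

Sat(~ready) = {2, 6}
Sat(lock & ready) = {1, 3, 4, 5}
AF (lock & ready): least fixpoint, start Z0 = {1, 3, 4, 5}, add states with every successor in Z. Z1 = {1, 3, 4, 5, 6}; fixed.
Sat(AF (lock & ready)) = {1, 3, 4, 5, 6}
A[~ready U AF (lock & ready)]: least fixpoint, start Z0 = Sat(AF (lock & ready)) = {1, 3, 4, 5, 6}, add states in Sat(~ready) with every successor in Z. Already a fixed point.
Sat(A[~ready U AF (lock & ready)]) = {1, 3, 4, 5, 6}
|Sat(A[~ready U AF (lock & ready)])| = |{1, 3, 4, 5, 6}| = 5.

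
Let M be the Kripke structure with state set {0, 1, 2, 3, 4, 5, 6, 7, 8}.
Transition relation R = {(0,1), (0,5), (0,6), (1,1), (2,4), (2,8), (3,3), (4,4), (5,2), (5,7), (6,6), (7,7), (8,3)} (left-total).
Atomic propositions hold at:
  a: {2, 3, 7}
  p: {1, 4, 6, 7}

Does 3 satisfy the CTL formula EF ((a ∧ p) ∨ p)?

No

Sat(a ∧ p) = {7}
Sat((a ∧ p) ∨ p) = {1, 4, 6, 7}
EF ((a ∧ p) ∨ p): least fixpoint, start Z0 = {1, 4, 6, 7}, add states with some successor in Z. Z1 = {0, 1, 2, 4, 5, 6, 7}; fixed.
Sat(EF ((a ∧ p) ∨ p)) = {0, 1, 2, 4, 5, 6, 7}
3 ∉ Sat(EF ((a ∧ p) ∨ p)) = {0, 1, 2, 4, 5, 6, 7}, so the formula does not hold at 3.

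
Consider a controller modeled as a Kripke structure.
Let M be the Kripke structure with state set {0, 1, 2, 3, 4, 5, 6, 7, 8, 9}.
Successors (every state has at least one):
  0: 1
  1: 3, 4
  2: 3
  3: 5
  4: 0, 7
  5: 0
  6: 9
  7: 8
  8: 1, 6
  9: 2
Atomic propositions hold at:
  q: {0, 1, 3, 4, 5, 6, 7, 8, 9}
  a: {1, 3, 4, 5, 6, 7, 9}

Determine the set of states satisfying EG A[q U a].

{0, 1, 3, 4, 5, 7, 8}

A[q U a]: least fixpoint, start Z0 = Sat(a) = {1, 3, 4, 5, 6, 7, 9}, add states in Sat(q) with every successor in Z. Z1 = {0, 1, 3, 4, 5, 6, 7, 8, 9}; fixed.
Sat(A[q U a]) = {0, 1, 3, 4, 5, 6, 7, 8, 9}
EG A[q U a]: greatest fixpoint, start Z0 = {0, 1, 3, 4, 5, 6, 7, 8, 9}, keep only states in Sat with some successor in Z. Z1 = {0, 1, 3, 4, 5, 6, 7, 8}; Z2 = {0, 1, 3, 4, 5, 7, 8}; fixed.
Sat(EG A[q U a]) = {0, 1, 3, 4, 5, 7, 8}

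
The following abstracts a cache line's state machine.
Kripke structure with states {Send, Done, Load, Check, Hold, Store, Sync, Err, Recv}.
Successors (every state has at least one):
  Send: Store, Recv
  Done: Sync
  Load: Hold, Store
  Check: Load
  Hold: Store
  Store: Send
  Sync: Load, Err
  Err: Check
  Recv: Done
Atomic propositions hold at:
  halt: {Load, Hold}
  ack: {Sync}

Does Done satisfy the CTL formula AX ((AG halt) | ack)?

AG halt: greatest fixpoint, start Z0 = {Load, Hold}, keep only states in Sat with every successor in Z. Z1 = ∅; fixed.
Sat(AG halt) = ∅
Sat((AG halt) | ack) = {Sync}
Sat(AX ((AG halt) | ack)) = {s : every successor in {Sync}} = {Done}
Done ∈ Sat(AX ((AG halt) | ack)) = {Done}, so the formula holds at Done.

Yes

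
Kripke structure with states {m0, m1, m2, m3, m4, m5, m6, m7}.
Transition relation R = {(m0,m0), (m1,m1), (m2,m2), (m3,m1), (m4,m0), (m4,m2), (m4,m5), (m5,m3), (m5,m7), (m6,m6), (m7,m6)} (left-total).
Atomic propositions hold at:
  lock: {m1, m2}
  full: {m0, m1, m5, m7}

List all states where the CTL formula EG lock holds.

{m1, m2}

EG lock: greatest fixpoint, start Z0 = {m1, m2}, keep only states in Sat with some successor in Z. Already a fixed point.
Sat(EG lock) = {m1, m2}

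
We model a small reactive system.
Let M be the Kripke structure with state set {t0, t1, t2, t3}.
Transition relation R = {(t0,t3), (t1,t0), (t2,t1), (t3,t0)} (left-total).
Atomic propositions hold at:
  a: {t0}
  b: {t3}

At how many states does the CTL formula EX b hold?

Sat(EX b) = {s : some successor in {t3}} = {t0}
|Sat(EX b)| = |{t0}| = 1.

1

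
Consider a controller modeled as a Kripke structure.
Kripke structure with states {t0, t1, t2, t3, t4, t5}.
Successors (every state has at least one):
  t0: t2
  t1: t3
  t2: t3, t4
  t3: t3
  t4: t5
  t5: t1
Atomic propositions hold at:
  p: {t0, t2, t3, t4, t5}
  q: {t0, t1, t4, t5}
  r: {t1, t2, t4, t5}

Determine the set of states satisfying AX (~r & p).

Sat(~r) = {t0, t3}
Sat(~r & p) = {t0, t3}
Sat(AX (~r & p)) = {s : every successor in {t0, t3}} = {t1, t3}

{t1, t3}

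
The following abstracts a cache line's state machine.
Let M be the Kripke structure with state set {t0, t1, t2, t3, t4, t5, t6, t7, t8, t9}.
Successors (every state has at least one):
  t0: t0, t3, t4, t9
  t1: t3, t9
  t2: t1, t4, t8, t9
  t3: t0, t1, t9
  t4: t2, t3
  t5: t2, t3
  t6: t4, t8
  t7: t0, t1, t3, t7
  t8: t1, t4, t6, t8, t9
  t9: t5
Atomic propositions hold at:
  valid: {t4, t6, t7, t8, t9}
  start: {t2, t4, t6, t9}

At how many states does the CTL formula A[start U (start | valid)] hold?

Sat(start | valid) = {t2, t4, t6, t7, t8, t9}
A[start U (start | valid)]: least fixpoint, start Z0 = Sat((start | valid)) = {t2, t4, t6, t7, t8, t9}, add states in Sat(start) with every successor in Z. Already a fixed point.
Sat(A[start U (start | valid)]) = {t2, t4, t6, t7, t8, t9}
|Sat(A[start U (start | valid)])| = |{t2, t4, t6, t7, t8, t9}| = 6.

6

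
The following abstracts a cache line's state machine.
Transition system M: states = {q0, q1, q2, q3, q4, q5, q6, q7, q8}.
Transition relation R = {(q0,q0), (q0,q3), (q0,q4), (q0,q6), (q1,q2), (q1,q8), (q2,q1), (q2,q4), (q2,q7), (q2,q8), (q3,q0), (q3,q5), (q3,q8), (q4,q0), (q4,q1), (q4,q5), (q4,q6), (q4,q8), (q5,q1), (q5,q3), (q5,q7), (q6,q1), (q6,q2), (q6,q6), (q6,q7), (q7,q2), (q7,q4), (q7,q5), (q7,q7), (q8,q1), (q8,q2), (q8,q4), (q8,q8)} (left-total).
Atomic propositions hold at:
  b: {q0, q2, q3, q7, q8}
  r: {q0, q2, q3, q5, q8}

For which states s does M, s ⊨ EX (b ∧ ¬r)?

Sat(¬r) = {q1, q4, q6, q7}
Sat(b ∧ ¬r) = {q7}
Sat(EX (b ∧ ¬r)) = {s : some successor in {q7}} = {q2, q5, q6, q7}

{q2, q5, q6, q7}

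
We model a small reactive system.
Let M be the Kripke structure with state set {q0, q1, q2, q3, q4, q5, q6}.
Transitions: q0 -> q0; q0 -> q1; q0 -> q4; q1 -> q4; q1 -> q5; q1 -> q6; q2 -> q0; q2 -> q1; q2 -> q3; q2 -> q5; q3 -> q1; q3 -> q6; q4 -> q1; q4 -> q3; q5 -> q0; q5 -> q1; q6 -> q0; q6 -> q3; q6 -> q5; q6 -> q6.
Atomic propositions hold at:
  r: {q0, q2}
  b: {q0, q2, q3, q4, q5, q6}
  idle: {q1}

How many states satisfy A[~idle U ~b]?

Sat(~idle) = {q0, q2, q3, q4, q5, q6}
Sat(~b) = {q1}
A[~idle U ~b]: least fixpoint, start Z0 = Sat(~b) = {q1}, add states in Sat(~idle) with every successor in Z. Already a fixed point.
Sat(A[~idle U ~b]) = {q1}
|Sat(A[~idle U ~b])| = |{q1}| = 1.

1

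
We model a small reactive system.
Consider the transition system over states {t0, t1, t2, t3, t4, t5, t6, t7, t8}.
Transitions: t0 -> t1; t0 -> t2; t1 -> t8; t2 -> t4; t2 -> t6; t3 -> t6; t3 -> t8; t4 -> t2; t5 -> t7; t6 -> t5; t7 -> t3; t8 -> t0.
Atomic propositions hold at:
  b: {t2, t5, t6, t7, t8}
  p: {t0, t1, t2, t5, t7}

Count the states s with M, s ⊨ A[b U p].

7

A[b U p]: least fixpoint, start Z0 = Sat(p) = {t0, t1, t2, t5, t7}, add states in Sat(b) with every successor in Z. Z1 = {t0, t1, t2, t5, t6, t7, t8}; fixed.
Sat(A[b U p]) = {t0, t1, t2, t5, t6, t7, t8}
|Sat(A[b U p])| = |{t0, t1, t2, t5, t6, t7, t8}| = 7.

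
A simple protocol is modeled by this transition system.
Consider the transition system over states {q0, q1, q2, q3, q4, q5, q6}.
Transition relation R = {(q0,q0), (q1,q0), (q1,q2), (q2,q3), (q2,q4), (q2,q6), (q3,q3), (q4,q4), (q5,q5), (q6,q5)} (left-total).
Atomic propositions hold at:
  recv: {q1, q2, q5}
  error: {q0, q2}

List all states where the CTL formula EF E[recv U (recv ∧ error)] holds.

{q1, q2}

Sat(recv ∧ error) = {q2}
E[recv U (recv ∧ error)]: least fixpoint, start Z0 = Sat((recv ∧ error)) = {q2}, add states in Sat(recv) with some successor in Z. Z1 = {q1, q2}; fixed.
Sat(E[recv U (recv ∧ error)]) = {q1, q2}
EF E[recv U (recv ∧ error)]: least fixpoint, start Z0 = {q1, q2}, add states with some successor in Z. Already a fixed point.
Sat(EF E[recv U (recv ∧ error)]) = {q1, q2}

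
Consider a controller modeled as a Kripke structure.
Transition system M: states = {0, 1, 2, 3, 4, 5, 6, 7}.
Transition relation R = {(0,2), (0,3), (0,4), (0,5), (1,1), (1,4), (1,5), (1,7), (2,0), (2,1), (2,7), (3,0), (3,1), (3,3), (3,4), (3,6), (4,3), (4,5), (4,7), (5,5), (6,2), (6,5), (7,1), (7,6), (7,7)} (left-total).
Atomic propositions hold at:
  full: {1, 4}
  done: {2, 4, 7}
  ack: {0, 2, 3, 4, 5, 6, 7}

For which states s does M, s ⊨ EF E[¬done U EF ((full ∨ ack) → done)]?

{0, 1, 2, 3, 4, 6, 7}

Sat(¬done) = {0, 1, 3, 5, 6}
Sat(full ∨ ack) = {0, 1, 2, 3, 4, 5, 6, 7}
Sat((full ∨ ack) → done) = {2, 4, 7}
EF ((full ∨ ack) → done): least fixpoint, start Z0 = {2, 4, 7}, add states with some successor in Z. Z1 = {0, 1, 2, 3, 4, 6, 7}; fixed.
Sat(EF ((full ∨ ack) → done)) = {0, 1, 2, 3, 4, 6, 7}
E[¬done U EF ((full ∨ ack) → done)]: least fixpoint, start Z0 = Sat(EF ((full ∨ ack) → done)) = {0, 1, 2, 3, 4, 6, 7}, add states in Sat(¬done) with some successor in Z. Already a fixed point.
Sat(E[¬done U EF ((full ∨ ack) → done)]) = {0, 1, 2, 3, 4, 6, 7}
EF E[¬done U EF ((full ∨ ack) → done)]: least fixpoint, start Z0 = {0, 1, 2, 3, 4, 6, 7}, add states with some successor in Z. Already a fixed point.
Sat(EF E[¬done U EF ((full ∨ ack) → done)]) = {0, 1, 2, 3, 4, 6, 7}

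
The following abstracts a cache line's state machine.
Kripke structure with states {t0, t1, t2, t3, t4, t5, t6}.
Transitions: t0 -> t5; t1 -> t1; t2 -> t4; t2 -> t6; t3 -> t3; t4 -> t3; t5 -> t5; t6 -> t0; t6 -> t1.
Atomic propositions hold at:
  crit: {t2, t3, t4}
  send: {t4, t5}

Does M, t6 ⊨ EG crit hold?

EG crit: greatest fixpoint, start Z0 = {t2, t3, t4}, keep only states in Sat with some successor in Z. Already a fixed point.
Sat(EG crit) = {t2, t3, t4}
t6 ∉ Sat(EG crit) = {t2, t3, t4}, so the formula does not hold at t6.

No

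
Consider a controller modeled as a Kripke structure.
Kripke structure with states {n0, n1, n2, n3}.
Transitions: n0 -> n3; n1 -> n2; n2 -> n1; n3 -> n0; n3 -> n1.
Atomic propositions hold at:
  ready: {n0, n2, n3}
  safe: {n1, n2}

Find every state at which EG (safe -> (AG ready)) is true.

{n0, n3}

AG ready: greatest fixpoint, start Z0 = {n0, n2, n3}, keep only states in Sat with every successor in Z. Z1 = {n0}; Z2 = ∅; fixed.
Sat(AG ready) = ∅
Sat(safe -> (AG ready)) = {n0, n3}
EG (safe -> (AG ready)): greatest fixpoint, start Z0 = {n0, n3}, keep only states in Sat with some successor in Z. Already a fixed point.
Sat(EG (safe -> (AG ready))) = {n0, n3}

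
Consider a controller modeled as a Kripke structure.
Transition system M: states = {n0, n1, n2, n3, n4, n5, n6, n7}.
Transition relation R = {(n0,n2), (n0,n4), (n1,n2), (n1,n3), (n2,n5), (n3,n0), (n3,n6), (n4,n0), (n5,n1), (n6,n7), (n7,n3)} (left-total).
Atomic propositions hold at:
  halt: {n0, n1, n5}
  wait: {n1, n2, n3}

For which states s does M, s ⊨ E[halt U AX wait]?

{n1, n5, n7}

Sat(AX wait) = {s : every successor in {n1, n2, n3}} = {n1, n5, n7}
E[halt U AX wait]: least fixpoint, start Z0 = Sat(AX wait) = {n1, n5, n7}, add states in Sat(halt) with some successor in Z. Already a fixed point.
Sat(E[halt U AX wait]) = {n1, n5, n7}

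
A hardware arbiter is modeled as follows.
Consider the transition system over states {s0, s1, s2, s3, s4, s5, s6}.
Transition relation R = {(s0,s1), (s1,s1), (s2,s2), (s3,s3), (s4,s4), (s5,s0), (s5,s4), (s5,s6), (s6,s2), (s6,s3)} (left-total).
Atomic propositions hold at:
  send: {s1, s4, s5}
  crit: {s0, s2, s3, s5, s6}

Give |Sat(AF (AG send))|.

AG send: greatest fixpoint, start Z0 = {s1, s4, s5}, keep only states in Sat with every successor in Z. Z1 = {s1, s4}; fixed.
Sat(AG send) = {s1, s4}
AF (AG send): least fixpoint, start Z0 = {s1, s4}, add states with every successor in Z. Z1 = {s0, s1, s4}; fixed.
Sat(AF (AG send)) = {s0, s1, s4}
|Sat(AF (AG send))| = |{s0, s1, s4}| = 3.

3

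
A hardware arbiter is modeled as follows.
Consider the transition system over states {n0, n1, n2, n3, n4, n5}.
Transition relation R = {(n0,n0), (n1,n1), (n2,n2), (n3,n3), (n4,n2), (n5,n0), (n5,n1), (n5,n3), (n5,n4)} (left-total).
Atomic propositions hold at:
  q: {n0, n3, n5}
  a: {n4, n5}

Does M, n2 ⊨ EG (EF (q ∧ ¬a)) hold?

Sat(¬a) = {n0, n1, n2, n3}
Sat(q ∧ ¬a) = {n0, n3}
EF (q ∧ ¬a): least fixpoint, start Z0 = {n0, n3}, add states with some successor in Z. Z1 = {n0, n3, n5}; fixed.
Sat(EF (q ∧ ¬a)) = {n0, n3, n5}
EG (EF (q ∧ ¬a)): greatest fixpoint, start Z0 = {n0, n3, n5}, keep only states in Sat with some successor in Z. Already a fixed point.
Sat(EG (EF (q ∧ ¬a))) = {n0, n3, n5}
n2 ∉ Sat(EG (EF (q ∧ ¬a))) = {n0, n3, n5}, so the formula does not hold at n2.

No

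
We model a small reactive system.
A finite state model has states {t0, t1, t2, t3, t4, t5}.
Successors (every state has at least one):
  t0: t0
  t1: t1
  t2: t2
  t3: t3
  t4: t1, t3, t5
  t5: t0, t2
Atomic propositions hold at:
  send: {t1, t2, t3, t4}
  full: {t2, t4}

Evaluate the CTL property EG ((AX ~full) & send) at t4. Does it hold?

Sat(~full) = {t0, t1, t3, t5}
Sat(AX ~full) = {s : every successor in {t0, t1, t3, t5}} = {t0, t1, t3, t4}
Sat((AX ~full) & send) = {t1, t3, t4}
EG ((AX ~full) & send): greatest fixpoint, start Z0 = {t1, t3, t4}, keep only states in Sat with some successor in Z. Already a fixed point.
Sat(EG ((AX ~full) & send)) = {t1, t3, t4}
t4 ∈ Sat(EG ((AX ~full) & send)) = {t1, t3, t4}, so the formula holds at t4.

Yes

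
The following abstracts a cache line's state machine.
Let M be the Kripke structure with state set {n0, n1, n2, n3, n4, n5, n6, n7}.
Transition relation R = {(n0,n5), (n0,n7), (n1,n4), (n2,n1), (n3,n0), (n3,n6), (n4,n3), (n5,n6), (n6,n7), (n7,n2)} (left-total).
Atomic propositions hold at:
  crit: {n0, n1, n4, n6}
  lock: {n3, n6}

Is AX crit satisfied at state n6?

No

Sat(AX crit) = {s : every successor in {n0, n1, n4, n6}} = {n1, n2, n3, n5}
n6 ∉ Sat(AX crit) = {n1, n2, n3, n5}, so the formula does not hold at n6.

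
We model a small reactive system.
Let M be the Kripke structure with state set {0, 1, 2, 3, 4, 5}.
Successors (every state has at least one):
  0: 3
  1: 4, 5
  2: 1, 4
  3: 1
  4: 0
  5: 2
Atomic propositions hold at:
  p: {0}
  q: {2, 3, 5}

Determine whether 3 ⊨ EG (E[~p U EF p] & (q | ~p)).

Sat(~p) = {1, 2, 3, 4, 5}
EF p: least fixpoint, start Z0 = {0}, add states with some successor in Z. Z1 = {0, 4}; Z2 = {0, 1, 2, 4}; Z3 = {0, 1, 2, 3, 4, 5}; fixed.
Sat(EF p) = {0, 1, 2, 3, 4, 5}
E[~p U EF p]: least fixpoint, start Z0 = Sat(EF p) = {0, 1, 2, 3, 4, 5}, add states in Sat(~p) with some successor in Z. Already a fixed point.
Sat(E[~p U EF p]) = {0, 1, 2, 3, 4, 5}
Sat(q | ~p) = {1, 2, 3, 4, 5}
Sat(E[~p U EF p] & (q | ~p)) = {1, 2, 3, 4, 5}
EG (E[~p U EF p] & (q | ~p)): greatest fixpoint, start Z0 = {1, 2, 3, 4, 5}, keep only states in Sat with some successor in Z. Z1 = {1, 2, 3, 5}; fixed.
Sat(EG (E[~p U EF p] & (q | ~p))) = {1, 2, 3, 5}
3 ∈ Sat(EG (E[~p U EF p] & (q | ~p))) = {1, 2, 3, 5}, so the formula holds at 3.

Yes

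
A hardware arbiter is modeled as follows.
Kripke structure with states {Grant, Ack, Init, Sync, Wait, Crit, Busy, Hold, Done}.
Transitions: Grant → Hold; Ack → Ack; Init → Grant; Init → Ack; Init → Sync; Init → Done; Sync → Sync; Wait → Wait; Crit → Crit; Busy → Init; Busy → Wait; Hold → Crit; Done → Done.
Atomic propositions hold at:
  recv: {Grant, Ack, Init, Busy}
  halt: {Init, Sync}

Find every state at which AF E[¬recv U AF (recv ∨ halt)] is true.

{Grant, Ack, Init, Sync, Busy}

Sat(¬recv) = {Sync, Wait, Crit, Hold, Done}
Sat(recv ∨ halt) = {Grant, Ack, Init, Sync, Busy}
AF (recv ∨ halt): least fixpoint, start Z0 = {Grant, Ack, Init, Sync, Busy}, add states with every successor in Z. Already a fixed point.
Sat(AF (recv ∨ halt)) = {Grant, Ack, Init, Sync, Busy}
E[¬recv U AF (recv ∨ halt)]: least fixpoint, start Z0 = Sat(AF (recv ∨ halt)) = {Grant, Ack, Init, Sync, Busy}, add states in Sat(¬recv) with some successor in Z. Already a fixed point.
Sat(E[¬recv U AF (recv ∨ halt)]) = {Grant, Ack, Init, Sync, Busy}
AF E[¬recv U AF (recv ∨ halt)]: least fixpoint, start Z0 = {Grant, Ack, Init, Sync, Busy}, add states with every successor in Z. Already a fixed point.
Sat(AF E[¬recv U AF (recv ∨ halt)]) = {Grant, Ack, Init, Sync, Busy}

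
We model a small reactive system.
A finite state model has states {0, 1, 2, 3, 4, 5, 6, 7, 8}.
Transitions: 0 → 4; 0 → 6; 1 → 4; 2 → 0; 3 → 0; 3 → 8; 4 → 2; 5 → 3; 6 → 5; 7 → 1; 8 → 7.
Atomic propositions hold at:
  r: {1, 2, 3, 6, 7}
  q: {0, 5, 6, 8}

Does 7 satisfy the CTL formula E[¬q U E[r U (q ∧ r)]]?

Sat(¬q) = {1, 2, 3, 4, 7}
Sat(q ∧ r) = {6}
E[r U (q ∧ r)]: least fixpoint, start Z0 = Sat((q ∧ r)) = {6}, add states in Sat(r) with some successor in Z. Already a fixed point.
Sat(E[r U (q ∧ r)]) = {6}
E[¬q U E[r U (q ∧ r)]]: least fixpoint, start Z0 = Sat(E[r U (q ∧ r)]) = {6}, add states in Sat(¬q) with some successor in Z. Already a fixed point.
Sat(E[¬q U E[r U (q ∧ r)]]) = {6}
7 ∉ Sat(E[¬q U E[r U (q ∧ r)]]) = {6}, so the formula does not hold at 7.

No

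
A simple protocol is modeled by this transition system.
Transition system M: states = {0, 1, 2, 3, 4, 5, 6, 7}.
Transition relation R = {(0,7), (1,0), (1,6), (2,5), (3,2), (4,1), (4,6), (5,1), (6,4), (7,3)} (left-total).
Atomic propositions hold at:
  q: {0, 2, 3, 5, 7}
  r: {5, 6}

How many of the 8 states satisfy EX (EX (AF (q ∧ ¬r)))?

Sat(¬r) = {0, 1, 2, 3, 4, 7}
Sat(q ∧ ¬r) = {0, 2, 3, 7}
AF (q ∧ ¬r): least fixpoint, start Z0 = {0, 2, 3, 7}, add states with every successor in Z. Already a fixed point.
Sat(AF (q ∧ ¬r)) = {0, 2, 3, 7}
Sat(EX (AF (q ∧ ¬r))) = {s : some successor in {0, 2, 3, 7}} = {0, 1, 3, 7}
Sat(EX (EX (AF (q ∧ ¬r)))) = {s : some successor in {0, 1, 3, 7}} = {0, 1, 4, 5, 7}
|Sat(EX (EX (AF (q ∧ ¬r))))| = |{0, 1, 4, 5, 7}| = 5.

5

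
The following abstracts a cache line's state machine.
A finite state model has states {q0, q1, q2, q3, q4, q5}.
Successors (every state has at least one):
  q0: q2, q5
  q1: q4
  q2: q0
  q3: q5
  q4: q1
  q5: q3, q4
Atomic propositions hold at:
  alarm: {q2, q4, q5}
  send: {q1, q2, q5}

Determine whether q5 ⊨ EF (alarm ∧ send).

Sat(alarm ∧ send) = {q2, q5}
EF (alarm ∧ send): least fixpoint, start Z0 = {q2, q5}, add states with some successor in Z. Z1 = {q0, q2, q3, q5}; fixed.
Sat(EF (alarm ∧ send)) = {q0, q2, q3, q5}
q5 ∈ Sat(EF (alarm ∧ send)) = {q0, q2, q3, q5}, so the formula holds at q5.

Yes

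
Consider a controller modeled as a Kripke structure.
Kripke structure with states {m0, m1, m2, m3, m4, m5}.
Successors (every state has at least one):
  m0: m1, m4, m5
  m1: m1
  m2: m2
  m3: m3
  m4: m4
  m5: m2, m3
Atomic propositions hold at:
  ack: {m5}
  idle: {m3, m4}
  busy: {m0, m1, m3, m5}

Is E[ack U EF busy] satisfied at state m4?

No

EF busy: least fixpoint, start Z0 = {m0, m1, m3, m5}, add states with some successor in Z. Already a fixed point.
Sat(EF busy) = {m0, m1, m3, m5}
E[ack U EF busy]: least fixpoint, start Z0 = Sat(EF busy) = {m0, m1, m3, m5}, add states in Sat(ack) with some successor in Z. Already a fixed point.
Sat(E[ack U EF busy]) = {m0, m1, m3, m5}
m4 ∉ Sat(E[ack U EF busy]) = {m0, m1, m3, m5}, so the formula does not hold at m4.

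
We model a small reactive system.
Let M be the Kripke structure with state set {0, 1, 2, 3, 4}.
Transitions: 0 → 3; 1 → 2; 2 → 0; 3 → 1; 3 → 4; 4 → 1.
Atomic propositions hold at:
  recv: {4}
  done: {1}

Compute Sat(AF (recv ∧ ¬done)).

{4}

Sat(¬done) = {0, 2, 3, 4}
Sat(recv ∧ ¬done) = {4}
AF (recv ∧ ¬done): least fixpoint, start Z0 = {4}, add states with every successor in Z. Already a fixed point.
Sat(AF (recv ∧ ¬done)) = {4}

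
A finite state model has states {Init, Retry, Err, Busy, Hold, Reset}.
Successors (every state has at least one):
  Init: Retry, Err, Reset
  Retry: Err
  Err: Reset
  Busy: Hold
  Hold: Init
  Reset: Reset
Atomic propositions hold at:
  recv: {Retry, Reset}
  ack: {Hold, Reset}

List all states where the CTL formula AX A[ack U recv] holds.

{Err, Reset}

A[ack U recv]: least fixpoint, start Z0 = Sat(recv) = {Retry, Reset}, add states in Sat(ack) with every successor in Z. Already a fixed point.
Sat(A[ack U recv]) = {Retry, Reset}
Sat(AX A[ack U recv]) = {s : every successor in {Retry, Reset}} = {Err, Reset}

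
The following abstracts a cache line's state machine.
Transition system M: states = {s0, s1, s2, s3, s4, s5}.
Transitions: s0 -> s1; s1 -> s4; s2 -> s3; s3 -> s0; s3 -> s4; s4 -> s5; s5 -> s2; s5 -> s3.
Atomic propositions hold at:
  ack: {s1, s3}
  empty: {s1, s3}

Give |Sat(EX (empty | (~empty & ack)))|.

3

Sat(~empty) = {s0, s2, s4, s5}
Sat(~empty & ack) = ∅
Sat(empty | (~empty & ack)) = {s1, s3}
Sat(EX (empty | (~empty & ack))) = {s : some successor in {s1, s3}} = {s0, s2, s5}
|Sat(EX (empty | (~empty & ack)))| = |{s0, s2, s5}| = 3.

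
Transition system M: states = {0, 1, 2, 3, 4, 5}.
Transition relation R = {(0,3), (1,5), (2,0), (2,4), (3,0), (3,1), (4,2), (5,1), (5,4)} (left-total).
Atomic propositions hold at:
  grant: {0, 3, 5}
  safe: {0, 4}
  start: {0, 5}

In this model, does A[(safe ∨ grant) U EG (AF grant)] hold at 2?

No

Sat(safe ∨ grant) = {0, 3, 4, 5}
AF grant: least fixpoint, start Z0 = {0, 3, 5}, add states with every successor in Z. Z1 = {0, 1, 3, 5}; fixed.
Sat(AF grant) = {0, 1, 3, 5}
EG (AF grant): greatest fixpoint, start Z0 = {0, 1, 3, 5}, keep only states in Sat with some successor in Z. Already a fixed point.
Sat(EG (AF grant)) = {0, 1, 3, 5}
A[(safe ∨ grant) U EG (AF grant)]: least fixpoint, start Z0 = Sat(EG (AF grant)) = {0, 1, 3, 5}, add states in Sat(safe ∨ grant) with every successor in Z. Already a fixed point.
Sat(A[(safe ∨ grant) U EG (AF grant)]) = {0, 1, 3, 5}
2 ∉ Sat(A[(safe ∨ grant) U EG (AF grant)]) = {0, 1, 3, 5}, so the formula does not hold at 2.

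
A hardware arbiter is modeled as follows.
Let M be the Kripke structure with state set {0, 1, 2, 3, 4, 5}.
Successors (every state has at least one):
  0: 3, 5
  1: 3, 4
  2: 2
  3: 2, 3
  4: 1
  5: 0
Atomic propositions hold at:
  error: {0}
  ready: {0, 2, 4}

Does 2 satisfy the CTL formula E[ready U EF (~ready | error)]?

No

Sat(~ready) = {1, 3, 5}
Sat(~ready | error) = {0, 1, 3, 5}
EF (~ready | error): least fixpoint, start Z0 = {0, 1, 3, 5}, add states with some successor in Z. Z1 = {0, 1, 3, 4, 5}; fixed.
Sat(EF (~ready | error)) = {0, 1, 3, 4, 5}
E[ready U EF (~ready | error)]: least fixpoint, start Z0 = Sat(EF (~ready | error)) = {0, 1, 3, 4, 5}, add states in Sat(ready) with some successor in Z. Already a fixed point.
Sat(E[ready U EF (~ready | error)]) = {0, 1, 3, 4, 5}
2 ∉ Sat(E[ready U EF (~ready | error)]) = {0, 1, 3, 4, 5}, so the formula does not hold at 2.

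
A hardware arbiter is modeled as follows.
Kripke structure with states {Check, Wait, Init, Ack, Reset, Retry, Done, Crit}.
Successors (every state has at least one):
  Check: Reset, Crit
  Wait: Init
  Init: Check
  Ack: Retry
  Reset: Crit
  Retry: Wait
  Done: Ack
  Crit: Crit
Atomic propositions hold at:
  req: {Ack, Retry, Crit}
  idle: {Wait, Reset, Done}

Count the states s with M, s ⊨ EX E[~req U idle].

Sat(~req) = {Check, Wait, Init, Reset, Done}
E[~req U idle]: least fixpoint, start Z0 = Sat(idle) = {Wait, Reset, Done}, add states in Sat(~req) with some successor in Z. Z1 = {Check, Wait, Reset, Done}; Z2 = {Check, Wait, Init, Reset, Done}; fixed.
Sat(E[~req U idle]) = {Check, Wait, Init, Reset, Done}
Sat(EX E[~req U idle]) = {s : some successor in {Check, Wait, Init, Reset, Done}} = {Check, Wait, Init, Retry}
|Sat(EX E[~req U idle])| = |{Check, Wait, Init, Retry}| = 4.

4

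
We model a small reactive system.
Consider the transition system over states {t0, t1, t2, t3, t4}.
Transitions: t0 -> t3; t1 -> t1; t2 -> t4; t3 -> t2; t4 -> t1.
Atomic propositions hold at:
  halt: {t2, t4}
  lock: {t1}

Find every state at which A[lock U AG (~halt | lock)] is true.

Sat(~halt) = {t0, t1, t3}
Sat(~halt | lock) = {t0, t1, t3}
AG (~halt | lock): greatest fixpoint, start Z0 = {t0, t1, t3}, keep only states in Sat with every successor in Z. Z1 = {t0, t1}; Z2 = {t1}; fixed.
Sat(AG (~halt | lock)) = {t1}
A[lock U AG (~halt | lock)]: least fixpoint, start Z0 = Sat(AG (~halt | lock)) = {t1}, add states in Sat(lock) with every successor in Z. Already a fixed point.
Sat(A[lock U AG (~halt | lock)]) = {t1}

{t1}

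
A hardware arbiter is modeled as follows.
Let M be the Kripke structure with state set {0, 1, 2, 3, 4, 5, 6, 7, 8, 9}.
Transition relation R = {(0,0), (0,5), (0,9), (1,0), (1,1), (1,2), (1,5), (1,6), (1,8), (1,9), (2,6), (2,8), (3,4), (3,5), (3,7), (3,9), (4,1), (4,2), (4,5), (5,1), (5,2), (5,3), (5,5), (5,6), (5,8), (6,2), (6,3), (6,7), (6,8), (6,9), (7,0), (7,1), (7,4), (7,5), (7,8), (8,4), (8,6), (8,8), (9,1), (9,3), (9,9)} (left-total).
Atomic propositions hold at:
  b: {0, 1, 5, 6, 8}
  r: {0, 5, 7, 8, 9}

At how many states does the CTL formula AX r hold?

1

Sat(AX r) = {s : every successor in {0, 5, 7, 8, 9}} = {0}
|Sat(AX r)| = |{0}| = 1.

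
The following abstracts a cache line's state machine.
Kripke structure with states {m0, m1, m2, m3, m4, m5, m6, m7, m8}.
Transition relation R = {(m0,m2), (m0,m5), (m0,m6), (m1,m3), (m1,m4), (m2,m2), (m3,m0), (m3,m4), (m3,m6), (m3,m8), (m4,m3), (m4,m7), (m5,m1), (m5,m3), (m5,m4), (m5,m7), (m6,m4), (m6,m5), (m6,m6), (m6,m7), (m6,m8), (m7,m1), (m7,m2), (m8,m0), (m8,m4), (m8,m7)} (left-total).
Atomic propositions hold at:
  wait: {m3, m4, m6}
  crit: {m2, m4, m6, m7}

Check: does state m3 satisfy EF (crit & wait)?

Yes

Sat(crit & wait) = {m4, m6}
EF (crit & wait): least fixpoint, start Z0 = {m4, m6}, add states with some successor in Z. Z1 = {m0, m1, m3, m4, m5, m6, m8}; Z2 = {m0, m1, m3, m4, m5, m6, m7, m8}; fixed.
Sat(EF (crit & wait)) = {m0, m1, m3, m4, m5, m6, m7, m8}
m3 ∈ Sat(EF (crit & wait)) = {m0, m1, m3, m4, m5, m6, m7, m8}, so the formula holds at m3.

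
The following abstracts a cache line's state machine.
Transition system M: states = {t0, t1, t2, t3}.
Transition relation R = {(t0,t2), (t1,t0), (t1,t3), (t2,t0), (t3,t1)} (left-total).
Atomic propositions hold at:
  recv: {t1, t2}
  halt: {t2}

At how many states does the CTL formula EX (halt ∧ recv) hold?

Sat(halt ∧ recv) = {t2}
Sat(EX (halt ∧ recv)) = {s : some successor in {t2}} = {t0}
|Sat(EX (halt ∧ recv))| = |{t0}| = 1.

1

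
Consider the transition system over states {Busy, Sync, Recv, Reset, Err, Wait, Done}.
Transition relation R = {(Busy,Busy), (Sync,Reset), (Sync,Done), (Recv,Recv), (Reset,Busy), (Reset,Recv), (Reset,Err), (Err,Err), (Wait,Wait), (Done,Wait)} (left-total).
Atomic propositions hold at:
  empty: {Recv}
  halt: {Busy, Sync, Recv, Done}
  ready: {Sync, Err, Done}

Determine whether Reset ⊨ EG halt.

EG halt: greatest fixpoint, start Z0 = {Busy, Sync, Recv, Done}, keep only states in Sat with some successor in Z. Z1 = {Busy, Sync, Recv}; Z2 = {Busy, Recv}; fixed.
Sat(EG halt) = {Busy, Recv}
Reset ∉ Sat(EG halt) = {Busy, Recv}, so the formula does not hold at Reset.

No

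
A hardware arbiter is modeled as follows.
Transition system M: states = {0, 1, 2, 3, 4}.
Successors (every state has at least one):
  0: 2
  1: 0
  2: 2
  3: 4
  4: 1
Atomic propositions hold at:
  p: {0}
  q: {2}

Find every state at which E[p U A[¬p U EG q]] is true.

{0, 2}

Sat(¬p) = {1, 2, 3, 4}
EG q: greatest fixpoint, start Z0 = {2}, keep only states in Sat with some successor in Z. Already a fixed point.
Sat(EG q) = {2}
A[¬p U EG q]: least fixpoint, start Z0 = Sat(EG q) = {2}, add states in Sat(¬p) with every successor in Z. Already a fixed point.
Sat(A[¬p U EG q]) = {2}
E[p U A[¬p U EG q]]: least fixpoint, start Z0 = Sat(A[¬p U EG q]) = {2}, add states in Sat(p) with some successor in Z. Z1 = {0, 2}; fixed.
Sat(E[p U A[¬p U EG q]]) = {0, 2}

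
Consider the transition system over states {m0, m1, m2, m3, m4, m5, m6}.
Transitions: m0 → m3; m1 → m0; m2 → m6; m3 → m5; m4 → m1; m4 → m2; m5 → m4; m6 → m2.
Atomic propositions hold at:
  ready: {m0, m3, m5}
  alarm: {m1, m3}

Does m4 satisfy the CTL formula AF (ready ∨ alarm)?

Sat(ready ∨ alarm) = {m0, m1, m3, m5}
AF (ready ∨ alarm): least fixpoint, start Z0 = {m0, m1, m3, m5}, add states with every successor in Z. Already a fixed point.
Sat(AF (ready ∨ alarm)) = {m0, m1, m3, m5}
m4 ∉ Sat(AF (ready ∨ alarm)) = {m0, m1, m3, m5}, so the formula does not hold at m4.

No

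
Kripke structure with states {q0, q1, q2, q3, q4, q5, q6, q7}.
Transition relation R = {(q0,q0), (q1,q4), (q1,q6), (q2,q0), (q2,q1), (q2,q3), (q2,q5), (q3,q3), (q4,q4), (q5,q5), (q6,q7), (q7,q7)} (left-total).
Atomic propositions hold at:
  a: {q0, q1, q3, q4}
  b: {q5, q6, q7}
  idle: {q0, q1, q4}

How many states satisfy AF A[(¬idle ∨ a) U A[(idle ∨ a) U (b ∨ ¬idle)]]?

Sat(¬idle) = {q2, q3, q5, q6, q7}
Sat(¬idle ∨ a) = {q0, q1, q2, q3, q4, q5, q6, q7}
Sat(idle ∨ a) = {q0, q1, q3, q4}
Sat(b ∨ ¬idle) = {q2, q3, q5, q6, q7}
A[(idle ∨ a) U (b ∨ ¬idle)]: least fixpoint, start Z0 = Sat((b ∨ ¬idle)) = {q2, q3, q5, q6, q7}, add states in Sat(idle ∨ a) with every successor in Z. Already a fixed point.
Sat(A[(idle ∨ a) U (b ∨ ¬idle)]) = {q2, q3, q5, q6, q7}
A[(¬idle ∨ a) U A[(idle ∨ a) U (b ∨ ¬idle)]]: least fixpoint, start Z0 = Sat(A[(idle ∨ a) U (b ∨ ¬idle)]) = {q2, q3, q5, q6, q7}, add states in Sat(¬idle ∨ a) with every successor in Z. Already a fixed point.
Sat(A[(¬idle ∨ a) U A[(idle ∨ a) U (b ∨ ¬idle)]]) = {q2, q3, q5, q6, q7}
AF A[(¬idle ∨ a) U A[(idle ∨ a) U (b ∨ ¬idle)]]: least fixpoint, start Z0 = {q2, q3, q5, q6, q7}, add states with every successor in Z. Already a fixed point.
Sat(AF A[(¬idle ∨ a) U A[(idle ∨ a) U (b ∨ ¬idle)]]) = {q2, q3, q5, q6, q7}
|Sat(AF A[(¬idle ∨ a) U A[(idle ∨ a) U (b ∨ ¬idle)]])| = |{q2, q3, q5, q6, q7}| = 5.

5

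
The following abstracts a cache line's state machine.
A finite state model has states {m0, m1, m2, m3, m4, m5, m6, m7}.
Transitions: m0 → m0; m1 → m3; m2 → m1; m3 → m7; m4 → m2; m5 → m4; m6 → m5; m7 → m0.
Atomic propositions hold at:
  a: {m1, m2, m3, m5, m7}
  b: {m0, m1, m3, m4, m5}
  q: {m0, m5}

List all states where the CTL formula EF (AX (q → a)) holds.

Sat(q → a) = {m1, m2, m3, m4, m5, m6, m7}
Sat(AX (q → a)) = {s : every successor in {m1, m2, m3, m4, m5, m6, m7}} = {m1, m2, m3, m4, m5, m6}
EF (AX (q → a)): least fixpoint, start Z0 = {m1, m2, m3, m4, m5, m6}, add states with some successor in Z. Already a fixed point.
Sat(EF (AX (q → a))) = {m1, m2, m3, m4, m5, m6}

{m1, m2, m3, m4, m5, m6}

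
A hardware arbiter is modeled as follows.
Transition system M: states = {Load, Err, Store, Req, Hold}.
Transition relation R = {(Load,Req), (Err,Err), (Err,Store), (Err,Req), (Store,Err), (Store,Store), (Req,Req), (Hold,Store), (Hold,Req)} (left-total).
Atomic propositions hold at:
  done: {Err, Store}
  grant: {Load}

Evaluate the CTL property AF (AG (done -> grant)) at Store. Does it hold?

No

Sat(done -> grant) = {Load, Req, Hold}
AG (done -> grant): greatest fixpoint, start Z0 = {Load, Req, Hold}, keep only states in Sat with every successor in Z. Z1 = {Load, Req}; fixed.
Sat(AG (done -> grant)) = {Load, Req}
AF (AG (done -> grant)): least fixpoint, start Z0 = {Load, Req}, add states with every successor in Z. Already a fixed point.
Sat(AF (AG (done -> grant))) = {Load, Req}
Store ∉ Sat(AF (AG (done -> grant))) = {Load, Req}, so the formula does not hold at Store.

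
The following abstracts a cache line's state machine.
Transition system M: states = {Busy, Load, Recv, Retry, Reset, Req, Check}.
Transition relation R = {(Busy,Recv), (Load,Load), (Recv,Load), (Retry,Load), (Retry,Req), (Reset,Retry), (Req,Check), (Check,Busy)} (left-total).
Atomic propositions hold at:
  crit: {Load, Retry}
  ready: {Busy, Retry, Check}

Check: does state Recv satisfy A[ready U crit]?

A[ready U crit]: least fixpoint, start Z0 = Sat(crit) = {Load, Retry}, add states in Sat(ready) with every successor in Z. Already a fixed point.
Sat(A[ready U crit]) = {Load, Retry}
Recv ∉ Sat(A[ready U crit]) = {Load, Retry}, so the formula does not hold at Recv.

No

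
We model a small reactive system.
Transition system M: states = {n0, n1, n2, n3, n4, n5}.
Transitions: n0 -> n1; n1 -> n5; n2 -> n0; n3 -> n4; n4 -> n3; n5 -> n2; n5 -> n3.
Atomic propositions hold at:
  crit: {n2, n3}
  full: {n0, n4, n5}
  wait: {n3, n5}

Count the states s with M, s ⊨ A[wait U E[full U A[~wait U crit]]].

Sat(~wait) = {n0, n1, n2, n4}
A[~wait U crit]: least fixpoint, start Z0 = Sat(crit) = {n2, n3}, add states in Sat(~wait) with every successor in Z. Z1 = {n2, n3, n4}; fixed.
Sat(A[~wait U crit]) = {n2, n3, n4}
E[full U A[~wait U crit]]: least fixpoint, start Z0 = Sat(A[~wait U crit]) = {n2, n3, n4}, add states in Sat(full) with some successor in Z. Z1 = {n2, n3, n4, n5}; fixed.
Sat(E[full U A[~wait U crit]]) = {n2, n3, n4, n5}
A[wait U E[full U A[~wait U crit]]]: least fixpoint, start Z0 = Sat(E[full U A[~wait U crit]]) = {n2, n3, n4, n5}, add states in Sat(wait) with every successor in Z. Already a fixed point.
Sat(A[wait U E[full U A[~wait U crit]]]) = {n2, n3, n4, n5}
|Sat(A[wait U E[full U A[~wait U crit]]])| = |{n2, n3, n4, n5}| = 4.

4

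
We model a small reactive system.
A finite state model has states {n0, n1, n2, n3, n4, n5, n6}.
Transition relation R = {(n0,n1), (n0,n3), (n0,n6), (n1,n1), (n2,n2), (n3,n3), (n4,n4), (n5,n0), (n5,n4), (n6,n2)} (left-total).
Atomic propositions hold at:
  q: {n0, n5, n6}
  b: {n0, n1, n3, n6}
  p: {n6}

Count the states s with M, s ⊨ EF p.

EF p: least fixpoint, start Z0 = {n6}, add states with some successor in Z. Z1 = {n0, n6}; Z2 = {n0, n5, n6}; fixed.
Sat(EF p) = {n0, n5, n6}
|Sat(EF p)| = |{n0, n5, n6}| = 3.

3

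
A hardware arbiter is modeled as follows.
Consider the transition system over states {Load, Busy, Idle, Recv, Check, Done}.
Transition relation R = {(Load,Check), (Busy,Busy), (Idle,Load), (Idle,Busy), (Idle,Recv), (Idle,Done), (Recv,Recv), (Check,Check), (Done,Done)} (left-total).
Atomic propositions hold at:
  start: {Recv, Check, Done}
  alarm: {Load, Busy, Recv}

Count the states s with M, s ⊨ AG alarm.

AG alarm: greatest fixpoint, start Z0 = {Load, Busy, Recv}, keep only states in Sat with every successor in Z. Z1 = {Busy, Recv}; fixed.
Sat(AG alarm) = {Busy, Recv}
|Sat(AG alarm)| = |{Busy, Recv}| = 2.

2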